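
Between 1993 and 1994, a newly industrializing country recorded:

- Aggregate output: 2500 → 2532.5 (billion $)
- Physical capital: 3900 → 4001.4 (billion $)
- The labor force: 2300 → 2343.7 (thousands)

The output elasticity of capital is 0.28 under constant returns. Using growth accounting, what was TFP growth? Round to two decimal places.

Aggregate output growth = (2532.5 − 2500) / 2500 = 1.3%.
Physical capital growth = (4001.4 − 3900) / 3900 = 2.6%.
The labor force growth = (2343.7 − 2300) / 2300 = 1.9%.
Labor's share = 1 − 0.28 = 0.72.
Physical capital: 0.28 × 2.6 = 0.728 pp.
The labor force: 0.72 × 1.9 = 1.368 pp.
TFP growth = 1.3 − 2.096 = -0.796%.

-0.80%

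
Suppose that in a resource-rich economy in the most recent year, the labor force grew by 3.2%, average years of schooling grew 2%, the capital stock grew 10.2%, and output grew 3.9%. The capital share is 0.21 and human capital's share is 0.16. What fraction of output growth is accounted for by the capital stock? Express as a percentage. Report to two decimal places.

The capital stock contributed 0.21 × 10.2 = 2.142 pp.
Share of growth = 2.142 / 3.9 × 100 = 54.9231%.

The capital stock accounted for 54.92% of growth.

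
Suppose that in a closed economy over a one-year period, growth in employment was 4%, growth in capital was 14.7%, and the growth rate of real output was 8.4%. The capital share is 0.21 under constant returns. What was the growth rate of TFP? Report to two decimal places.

Labor's share = 1 − 0.21 = 0.79.
Capital: 0.21 × 14.7 = 3.087 pp.
Employment: 0.79 × 4 = 3.16 pp.
TFP growth = 8.4 − 6.247 = 2.153%.

TFP grew 2.15%.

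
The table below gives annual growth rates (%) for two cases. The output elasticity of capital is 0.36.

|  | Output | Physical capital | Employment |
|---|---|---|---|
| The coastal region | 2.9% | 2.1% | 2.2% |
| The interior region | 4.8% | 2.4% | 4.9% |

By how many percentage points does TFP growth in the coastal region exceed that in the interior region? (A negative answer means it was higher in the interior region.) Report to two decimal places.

-0.06 percentage points

Labor's share = 1 − 0.36 = 0.64.
The coastal region: TFP = 2.9 − 0.756 − 1.408 = 0.736%.
The interior region: TFP = 4.8 − 0.864 − 3.136 = 0.8%.
Difference = 0.736 − (0.8) = -0.064 pp.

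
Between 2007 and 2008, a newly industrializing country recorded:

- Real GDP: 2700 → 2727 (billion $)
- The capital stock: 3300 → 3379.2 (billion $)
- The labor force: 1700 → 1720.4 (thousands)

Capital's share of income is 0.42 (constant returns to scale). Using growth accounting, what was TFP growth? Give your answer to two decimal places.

-0.70%

Real GDP growth = (2727 − 2700) / 2700 = 1%.
The capital stock growth = (3379.2 − 3300) / 3300 = 2.4%.
The labor force growth = (1720.4 − 1700) / 1700 = 1.2%.
Labor's share = 1 − 0.42 = 0.58.
The capital stock: 0.42 × 2.4 = 1.008 pp.
The labor force: 0.58 × 1.2 = 0.696 pp.
TFP growth = 1 − 1.704 = -0.704%.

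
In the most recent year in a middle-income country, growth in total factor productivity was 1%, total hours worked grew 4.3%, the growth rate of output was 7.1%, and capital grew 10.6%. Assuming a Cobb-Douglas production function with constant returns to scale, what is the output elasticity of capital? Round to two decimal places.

0.29

gY = gA + α·gK + (1−α)·gL, so gY − gA − gL = α(gK − gL).
7.1 − 1 − 4.3 = α × (10.6 − 4.3).
1.8 = 6.3 α, so α = 0.2857.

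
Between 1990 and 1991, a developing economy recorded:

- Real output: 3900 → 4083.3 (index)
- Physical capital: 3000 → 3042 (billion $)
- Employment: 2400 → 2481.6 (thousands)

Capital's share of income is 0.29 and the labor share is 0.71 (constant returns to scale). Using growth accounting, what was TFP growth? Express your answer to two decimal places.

1.88%

Real output growth = (4083.3 − 3900) / 3900 = 4.7%.
Physical capital growth = (3042 − 3000) / 3000 = 1.4%.
Employment growth = (2481.6 − 2400) / 2400 = 3.4%.
Labor's share = 1 − 0.29 = 0.71.
Physical capital: 0.29 × 1.4 = 0.406 pp.
Employment: 0.71 × 3.4 = 2.414 pp.
TFP growth = 4.7 − 2.82 = 1.88%.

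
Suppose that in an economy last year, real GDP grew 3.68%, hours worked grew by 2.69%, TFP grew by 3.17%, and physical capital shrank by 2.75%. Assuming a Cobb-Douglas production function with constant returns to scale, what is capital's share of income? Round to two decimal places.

α = 0.40

gY = gA + α·gK + (1−α)·gL, so gY − gA − gL = α(gK − gL).
3.68 − 3.17 − 2.69 = α × (-2.75 − 2.69).
-2.18 = -5.44 α, so α = 0.4007.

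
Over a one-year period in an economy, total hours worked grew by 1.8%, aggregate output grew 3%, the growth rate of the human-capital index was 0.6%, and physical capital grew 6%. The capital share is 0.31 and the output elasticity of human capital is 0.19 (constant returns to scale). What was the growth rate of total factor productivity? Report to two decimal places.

0.13%

Labor's share = 1 − 0.31 − 0.19 = 0.5.
Physical capital: 0.31 × 6 = 1.86 pp.
The human-capital index: 0.19 × 0.6 = 0.114 pp.
Total hours worked: 0.5 × 1.8 = 0.9 pp.
TFP growth = 3 − 2.874 = 0.126%.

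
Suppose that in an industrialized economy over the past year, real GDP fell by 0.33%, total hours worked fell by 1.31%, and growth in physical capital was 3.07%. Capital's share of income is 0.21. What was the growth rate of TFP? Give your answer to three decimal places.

0.060%

Labor's share = 1 − 0.21 = 0.79.
Physical capital: 0.21 × 3.07 = 0.6447 pp.
Total hours worked: 0.79 × (-1.31) = -1.0349 pp.
TFP growth = -0.33 + 0.3902 = 0.0602%.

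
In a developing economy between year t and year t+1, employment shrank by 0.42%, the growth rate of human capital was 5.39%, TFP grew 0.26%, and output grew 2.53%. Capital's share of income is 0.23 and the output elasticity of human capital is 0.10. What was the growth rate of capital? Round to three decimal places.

Capital growth was 8.750%.

Labor's share = 1 − 0.23 − 0.1 = 0.67.
gY = gA + 0.1×5.39 + 0.67×(-0.42) + 0.23×g.
0.23×g = 2.53 − 0.26 − 0.2576 = 2.0124.
g = 2.0124 / 0.23 = 8.74957%.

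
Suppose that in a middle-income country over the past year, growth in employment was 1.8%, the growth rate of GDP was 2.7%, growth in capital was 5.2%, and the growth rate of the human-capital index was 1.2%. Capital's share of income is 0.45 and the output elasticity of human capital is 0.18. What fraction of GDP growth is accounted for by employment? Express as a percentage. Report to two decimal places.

Labor's share = 1 − 0.45 − 0.18 = 0.37.
Employment contributed 0.37 × 1.8 = 0.666 pp.
Share of growth = 0.666 / 2.7 × 100 = 24.6667%.

Employment accounted for 24.67% of growth.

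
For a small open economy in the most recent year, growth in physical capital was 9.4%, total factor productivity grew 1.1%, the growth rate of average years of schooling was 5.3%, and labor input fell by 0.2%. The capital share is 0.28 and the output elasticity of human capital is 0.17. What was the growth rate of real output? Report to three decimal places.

Labor's share = 1 − 0.28 − 0.17 = 0.55.
Physical capital: 0.28 × 9.4 = 2.632 pp.
Average years of schooling: 0.17 × 5.3 = 0.901 pp.
Labor input: 0.55 × (-0.2) = -0.11 pp.
Output growth = 1.1 + 3.423 = 4.523%.

Real output grew 4.523%.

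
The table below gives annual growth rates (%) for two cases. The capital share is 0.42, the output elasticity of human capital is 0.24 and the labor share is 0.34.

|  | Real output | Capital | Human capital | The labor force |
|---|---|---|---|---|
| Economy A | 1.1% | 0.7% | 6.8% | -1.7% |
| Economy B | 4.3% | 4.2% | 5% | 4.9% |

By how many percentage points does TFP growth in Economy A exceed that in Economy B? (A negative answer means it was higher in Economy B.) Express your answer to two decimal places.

Labor's share = 1 − 0.42 − 0.24 = 0.34.
Economy A: TFP = 1.1 − 0.294 − 1.632 + 0.578 = -0.248%.
Economy B: TFP = 4.3 − 1.764 − 1.2 − 1.666 = -0.33%.
Difference = -0.248 − (-0.33) = 0.082 pp.

0.08 percentage points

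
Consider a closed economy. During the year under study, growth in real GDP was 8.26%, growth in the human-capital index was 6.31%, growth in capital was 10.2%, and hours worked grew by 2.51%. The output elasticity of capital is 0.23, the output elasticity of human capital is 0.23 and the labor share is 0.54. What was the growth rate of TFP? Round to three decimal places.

TFP grew 3.107%.

Labor's share = 1 − 0.23 − 0.23 = 0.54.
Capital: 0.23 × 10.2 = 2.346 pp.
The human-capital index: 0.23 × 6.31 = 1.4513 pp.
Hours worked: 0.54 × 2.51 = 1.3554 pp.
TFP growth = 8.26 − 5.1527 = 3.1073%.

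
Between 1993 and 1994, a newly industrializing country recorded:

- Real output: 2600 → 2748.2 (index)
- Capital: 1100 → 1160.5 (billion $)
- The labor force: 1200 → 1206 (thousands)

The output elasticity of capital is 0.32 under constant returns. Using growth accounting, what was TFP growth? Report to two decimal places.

3.60%

Real output growth = (2748.2 − 2600) / 2600 = 5.7%.
Capital growth = (1160.5 − 1100) / 1100 = 5.5%.
The labor force growth = (1206 − 1200) / 1200 = 0.5%.
Labor's share = 1 − 0.32 = 0.68.
Capital: 0.32 × 5.5 = 1.76 pp.
The labor force: 0.68 × 0.5 = 0.34 pp.
TFP growth = 5.7 − 2.1 = 3.6%.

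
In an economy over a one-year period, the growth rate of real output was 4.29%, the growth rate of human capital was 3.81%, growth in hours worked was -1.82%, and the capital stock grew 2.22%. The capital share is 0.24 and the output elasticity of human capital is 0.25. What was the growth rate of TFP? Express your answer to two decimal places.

TFP grew 3.73%.

Labor's share = 1 − 0.24 − 0.25 = 0.51.
The capital stock: 0.24 × 2.22 = 0.5328 pp.
Human capital: 0.25 × 3.81 = 0.9525 pp.
Hours worked: 0.51 × (-1.82) = -0.9282 pp.
TFP growth = 4.29 − 0.5571 = 3.7329%.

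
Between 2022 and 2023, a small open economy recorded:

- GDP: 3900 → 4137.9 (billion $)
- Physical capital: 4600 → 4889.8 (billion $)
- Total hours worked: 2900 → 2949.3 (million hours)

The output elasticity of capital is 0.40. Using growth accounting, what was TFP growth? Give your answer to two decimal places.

2.56%

GDP growth = (4137.9 − 3900) / 3900 = 6.1%.
Physical capital growth = (4889.8 − 4600) / 4600 = 6.3%.
Total hours worked growth = (2949.3 − 2900) / 2900 = 1.7%.
Labor's share = 1 − 0.4 = 0.6.
Physical capital: 0.4 × 6.3 = 2.52 pp.
Total hours worked: 0.6 × 1.7 = 1.02 pp.
TFP growth = 6.1 − 3.54 = 2.56%.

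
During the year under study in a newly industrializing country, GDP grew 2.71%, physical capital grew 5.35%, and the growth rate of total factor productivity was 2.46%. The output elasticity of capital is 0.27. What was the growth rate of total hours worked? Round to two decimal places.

Labor's share = 1 − 0.27 = 0.73.
gY = gA + 0.27×5.35 + 0.73×g.
0.73×g = 2.71 − 2.46 − 1.4445 = -1.1945.
g = -1.1945 / 0.73 = -1.6363%.

-1.64%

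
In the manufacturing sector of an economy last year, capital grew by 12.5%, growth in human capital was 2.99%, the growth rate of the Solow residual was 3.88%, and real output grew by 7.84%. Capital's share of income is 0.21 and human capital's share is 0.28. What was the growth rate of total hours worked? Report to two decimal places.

Total hours worked growth was 0.98%.

Labor's share = 1 − 0.21 − 0.28 = 0.51.
gY = gA + 0.21×12.5 + 0.28×2.99 + 0.51×g.
0.51×g = 7.84 − 3.88 − 3.4622 = 0.4978.
g = 0.4978 / 0.51 = 0.9761%.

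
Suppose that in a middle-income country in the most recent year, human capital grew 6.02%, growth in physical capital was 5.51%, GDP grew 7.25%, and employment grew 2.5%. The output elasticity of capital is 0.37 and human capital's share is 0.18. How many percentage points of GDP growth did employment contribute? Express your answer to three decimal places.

1.125 percentage points

Labor's share = 1 − 0.37 − 0.18 = 0.45.
Contribution = share × growth = 0.45 × 2.5 = 1.125 pp.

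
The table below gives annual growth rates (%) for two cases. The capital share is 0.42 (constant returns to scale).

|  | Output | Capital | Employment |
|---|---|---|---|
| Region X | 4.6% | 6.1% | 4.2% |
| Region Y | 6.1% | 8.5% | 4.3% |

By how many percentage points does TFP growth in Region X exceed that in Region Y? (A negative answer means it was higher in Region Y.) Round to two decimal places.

-0.43 percentage points

Labor's share = 1 − 0.42 = 0.58.
Region X: TFP = 4.6 − 2.562 − 2.436 = -0.398%.
Region Y: TFP = 6.1 − 3.57 − 2.494 = 0.036%.
Difference = -0.398 − (0.036) = -0.434 pp.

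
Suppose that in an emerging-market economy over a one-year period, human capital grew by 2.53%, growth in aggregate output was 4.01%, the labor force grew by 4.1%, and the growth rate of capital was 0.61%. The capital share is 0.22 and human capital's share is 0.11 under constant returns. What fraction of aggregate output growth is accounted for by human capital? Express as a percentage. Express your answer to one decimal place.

Human capital contributed 0.11 × 2.53 = 0.2783 pp.
Share of growth = 0.2783 / 4.01 × 100 = 6.94%.

6.9%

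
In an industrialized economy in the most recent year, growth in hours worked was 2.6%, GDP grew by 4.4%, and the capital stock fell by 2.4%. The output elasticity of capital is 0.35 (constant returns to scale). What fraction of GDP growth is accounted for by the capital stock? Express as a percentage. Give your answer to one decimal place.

The capital stock contributed 0.35 × (-2.4) = -0.84 pp.
Share of growth = -0.84 / 4.4 × 100 = -19.091%.

-19.1%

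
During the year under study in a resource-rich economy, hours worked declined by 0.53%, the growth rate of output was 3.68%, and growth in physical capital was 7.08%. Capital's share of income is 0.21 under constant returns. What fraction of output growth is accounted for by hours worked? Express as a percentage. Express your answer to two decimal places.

Hours worked accounted for -11.38% of growth.

Labor's share = 1 − 0.21 = 0.79.
Hours worked contributed 0.79 × (-0.53) = -0.4187 pp.
Share of growth = -0.4187 / 3.68 × 100 = -11.3777%.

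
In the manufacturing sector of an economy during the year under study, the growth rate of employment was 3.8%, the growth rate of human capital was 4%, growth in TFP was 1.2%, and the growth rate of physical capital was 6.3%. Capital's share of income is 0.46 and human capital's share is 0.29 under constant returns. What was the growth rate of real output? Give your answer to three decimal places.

6.208%

Labor's share = 1 − 0.46 − 0.29 = 0.25.
Physical capital: 0.46 × 6.3 = 2.898 pp.
Human capital: 0.29 × 4 = 1.16 pp.
Employment: 0.25 × 3.8 = 0.95 pp.
Output growth = 1.2 + 5.008 = 6.208%.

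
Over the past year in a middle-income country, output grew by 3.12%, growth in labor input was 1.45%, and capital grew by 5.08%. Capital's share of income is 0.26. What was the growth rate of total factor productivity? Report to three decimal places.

0.726%

Labor's share = 1 − 0.26 = 0.74.
Capital: 0.26 × 5.08 = 1.3208 pp.
Labor input: 0.74 × 1.45 = 1.073 pp.
TFP growth = 3.12 − 2.3938 = 0.7262%.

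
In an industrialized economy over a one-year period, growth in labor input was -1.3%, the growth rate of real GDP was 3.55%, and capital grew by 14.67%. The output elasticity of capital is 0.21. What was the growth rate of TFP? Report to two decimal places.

Labor's share = 1 − 0.21 = 0.79.
Capital: 0.21 × 14.67 = 3.0807 pp.
Labor input: 0.79 × (-1.3) = -1.027 pp.
TFP growth = 3.55 − 2.0537 = 1.4963%.

TFP grew 1.50%.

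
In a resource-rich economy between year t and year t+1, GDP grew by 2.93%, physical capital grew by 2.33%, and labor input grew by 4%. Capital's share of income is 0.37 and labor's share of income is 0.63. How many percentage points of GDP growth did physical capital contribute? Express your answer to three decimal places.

0.862 pp

Contribution = share × growth = 0.37 × 2.33 = 0.8621 pp.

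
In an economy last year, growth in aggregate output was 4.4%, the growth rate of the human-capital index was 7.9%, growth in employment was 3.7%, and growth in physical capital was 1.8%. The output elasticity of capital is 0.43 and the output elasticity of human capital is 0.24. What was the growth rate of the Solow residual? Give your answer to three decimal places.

0.509%

Labor's share = 1 − 0.43 − 0.24 = 0.33.
Physical capital: 0.43 × 1.8 = 0.774 pp.
The human-capital index: 0.24 × 7.9 = 1.896 pp.
Employment: 0.33 × 3.7 = 1.221 pp.
TFP growth = 4.4 − 3.891 = 0.509%.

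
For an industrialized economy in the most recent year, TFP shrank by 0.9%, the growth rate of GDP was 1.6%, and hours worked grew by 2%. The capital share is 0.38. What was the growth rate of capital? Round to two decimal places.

3.32%

Labor's share = 1 − 0.38 = 0.62.
gY = gA + 0.62×2 + 0.38×g.
0.38×g = 1.6 + 0.9 − 1.24 = 1.26.
g = 1.26 / 0.38 = 3.3158%.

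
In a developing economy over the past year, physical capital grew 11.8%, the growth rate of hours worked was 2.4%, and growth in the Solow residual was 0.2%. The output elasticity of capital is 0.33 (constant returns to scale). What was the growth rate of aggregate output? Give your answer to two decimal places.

Aggregate output growth was 5.70%.

Labor's share = 1 − 0.33 = 0.67.
Physical capital: 0.33 × 11.8 = 3.894 pp.
Hours worked: 0.67 × 2.4 = 1.608 pp.
Output growth = 0.2 + 5.502 = 5.702%.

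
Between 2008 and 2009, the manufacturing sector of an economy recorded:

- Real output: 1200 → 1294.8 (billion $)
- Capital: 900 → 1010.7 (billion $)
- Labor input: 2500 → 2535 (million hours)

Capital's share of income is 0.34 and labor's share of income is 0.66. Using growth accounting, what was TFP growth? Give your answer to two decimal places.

Real output growth = (1294.8 − 1200) / 1200 = 7.9%.
Capital growth = (1010.7 − 900) / 900 = 12.3%.
Labor input growth = (2535 − 2500) / 2500 = 1.4%.
Labor's share = 1 − 0.34 = 0.66.
Capital: 0.34 × 12.3 = 4.182 pp.
Labor input: 0.66 × 1.4 = 0.924 pp.
TFP growth = 7.9 − 5.106 = 2.794%.

TFP growth was 2.79%.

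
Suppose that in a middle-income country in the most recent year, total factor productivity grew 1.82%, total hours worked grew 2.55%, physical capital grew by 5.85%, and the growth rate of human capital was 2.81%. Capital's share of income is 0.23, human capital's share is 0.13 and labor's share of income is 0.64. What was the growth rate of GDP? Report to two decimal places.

Labor's share = 1 − 0.23 − 0.13 = 0.64.
Physical capital: 0.23 × 5.85 = 1.3455 pp.
Human capital: 0.13 × 2.81 = 0.3653 pp.
Total hours worked: 0.64 × 2.55 = 1.632 pp.
Output growth = 1.82 + 3.3428 = 5.1628%.

GDP growth was 5.16%.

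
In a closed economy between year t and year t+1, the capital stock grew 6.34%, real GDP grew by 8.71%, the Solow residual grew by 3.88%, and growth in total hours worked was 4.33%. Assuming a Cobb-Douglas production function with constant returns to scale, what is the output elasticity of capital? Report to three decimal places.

0.249

gY = gA + α·gK + (1−α)·gL, so gY − gA − gL = α(gK − gL).
8.71 − 3.88 − 4.33 = α × (6.34 − 4.33).
0.5 = 2.01 α, so α = 0.24876.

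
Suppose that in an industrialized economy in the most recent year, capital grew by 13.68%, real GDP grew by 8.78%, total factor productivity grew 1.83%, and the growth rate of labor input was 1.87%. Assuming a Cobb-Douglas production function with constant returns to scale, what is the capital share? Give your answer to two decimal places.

The capital share is 0.43.

gY = gA + α·gK + (1−α)·gL, so gY − gA − gL = α(gK − gL).
8.78 − 1.83 − 1.87 = α × (13.68 − 1.87).
5.08 = 11.81 α, so α = 0.4301.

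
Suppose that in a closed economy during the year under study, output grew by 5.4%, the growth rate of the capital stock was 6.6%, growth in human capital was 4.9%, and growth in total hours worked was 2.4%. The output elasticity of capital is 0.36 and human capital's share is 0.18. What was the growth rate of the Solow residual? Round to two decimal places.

Labor's share = 1 − 0.36 − 0.18 = 0.46.
The capital stock: 0.36 × 6.6 = 2.376 pp.
Human capital: 0.18 × 4.9 = 0.882 pp.
Total hours worked: 0.46 × 2.4 = 1.104 pp.
TFP growth = 5.4 − 4.362 = 1.038%.

The Solow residual grew 1.04%.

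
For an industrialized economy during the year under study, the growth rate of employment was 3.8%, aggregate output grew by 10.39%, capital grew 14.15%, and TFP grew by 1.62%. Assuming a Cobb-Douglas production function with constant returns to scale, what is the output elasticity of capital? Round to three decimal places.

α = 0.480

gY = gA + α·gK + (1−α)·gL, so gY − gA − gL = α(gK − gL).
10.39 − 1.62 − 3.8 = α × (14.15 − 3.8).
4.97 = 10.35 α, so α = 0.48019.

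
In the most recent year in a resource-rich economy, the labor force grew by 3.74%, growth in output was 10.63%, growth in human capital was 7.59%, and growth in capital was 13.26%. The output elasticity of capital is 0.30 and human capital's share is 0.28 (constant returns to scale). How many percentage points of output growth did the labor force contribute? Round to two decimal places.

Labor's share = 1 − 0.3 − 0.28 = 0.42.
Contribution = share × growth = 0.42 × 3.74 = 1.5708 pp.

1.57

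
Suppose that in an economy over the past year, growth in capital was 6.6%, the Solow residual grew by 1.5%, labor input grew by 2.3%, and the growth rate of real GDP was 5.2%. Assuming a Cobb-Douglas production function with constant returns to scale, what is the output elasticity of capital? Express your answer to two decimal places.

gY = gA + α·gK + (1−α)·gL, so gY − gA − gL = α(gK − gL).
5.2 − 1.5 − 2.3 = α × (6.6 − 2.3).
1.4 = 4.3 α, so α = 0.3256.

α = 0.33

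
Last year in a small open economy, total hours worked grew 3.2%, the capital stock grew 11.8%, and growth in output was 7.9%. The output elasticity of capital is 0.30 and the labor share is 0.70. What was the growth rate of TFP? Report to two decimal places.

Labor's share = 1 − 0.3 = 0.7.
The capital stock: 0.3 × 11.8 = 3.54 pp.
Total hours worked: 0.7 × 3.2 = 2.24 pp.
TFP growth = 7.9 − 5.78 = 2.12%.

2.12%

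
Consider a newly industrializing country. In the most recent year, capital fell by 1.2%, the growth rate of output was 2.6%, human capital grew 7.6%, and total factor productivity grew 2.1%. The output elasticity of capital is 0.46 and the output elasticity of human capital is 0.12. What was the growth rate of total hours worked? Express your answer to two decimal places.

Labor's share = 1 − 0.46 − 0.12 = 0.42.
gY = gA + 0.46×(-1.2) + 0.12×7.6 + 0.42×g.
0.42×g = 2.6 − 2.1 − 0.36 = 0.14.
g = 0.14 / 0.42 = 0.3333%.

0.33%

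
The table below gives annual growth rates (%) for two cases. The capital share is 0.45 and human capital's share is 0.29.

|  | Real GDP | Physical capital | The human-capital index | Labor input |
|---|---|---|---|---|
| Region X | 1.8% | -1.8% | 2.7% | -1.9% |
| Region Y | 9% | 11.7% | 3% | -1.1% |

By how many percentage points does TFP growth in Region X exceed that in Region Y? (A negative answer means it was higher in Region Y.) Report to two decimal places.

Labor's share = 1 − 0.45 − 0.29 = 0.26.
Region X: TFP = 1.8 + 0.81 − 0.783 + 0.494 = 2.321%.
Region Y: TFP = 9 − 5.265 − 0.87 + 0.286 = 3.151%.
Difference = 2.321 − (3.151) = -0.83 pp.

-0.83 percentage points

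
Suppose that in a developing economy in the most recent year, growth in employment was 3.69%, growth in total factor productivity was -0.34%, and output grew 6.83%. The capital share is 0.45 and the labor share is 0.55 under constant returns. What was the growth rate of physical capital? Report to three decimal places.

11.423%

Labor's share = 1 − 0.45 = 0.55.
gY = gA + 0.55×3.69 + 0.45×g.
0.45×g = 6.83 + 0.34 − 2.0295 = 5.1405.
g = 5.1405 / 0.45 = 11.42333%.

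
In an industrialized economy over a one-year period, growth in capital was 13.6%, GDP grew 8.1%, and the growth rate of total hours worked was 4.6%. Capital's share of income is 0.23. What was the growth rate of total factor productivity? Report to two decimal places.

Labor's share = 1 − 0.23 = 0.77.
Capital: 0.23 × 13.6 = 3.128 pp.
Total hours worked: 0.77 × 4.6 = 3.542 pp.
TFP growth = 8.1 − 6.67 = 1.43%.

Total factor productivity growth was 1.43%.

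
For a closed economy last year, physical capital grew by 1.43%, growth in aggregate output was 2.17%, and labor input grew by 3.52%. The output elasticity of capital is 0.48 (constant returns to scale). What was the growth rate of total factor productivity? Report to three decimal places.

-0.347%

Labor's share = 1 − 0.48 = 0.52.
Physical capital: 0.48 × 1.43 = 0.6864 pp.
Labor input: 0.52 × 3.52 = 1.8304 pp.
TFP growth = 2.17 − 2.5168 = -0.3468%.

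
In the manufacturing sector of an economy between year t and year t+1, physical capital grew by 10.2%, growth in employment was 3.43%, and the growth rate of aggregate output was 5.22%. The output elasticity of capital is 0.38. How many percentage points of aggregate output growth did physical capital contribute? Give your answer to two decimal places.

3.88 percentage points

Contribution = share × growth = 0.38 × 10.2 = 3.876 pp.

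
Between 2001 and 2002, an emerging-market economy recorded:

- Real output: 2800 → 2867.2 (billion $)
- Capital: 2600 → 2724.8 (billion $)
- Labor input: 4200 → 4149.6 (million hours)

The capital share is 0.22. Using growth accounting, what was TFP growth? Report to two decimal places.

Real output growth = (2867.2 − 2800) / 2800 = 2.4%.
Capital growth = (2724.8 − 2600) / 2600 = 4.8%.
Labor input growth = (4149.6 − 4200) / 4200 = -1.2%.
Labor's share = 1 − 0.22 = 0.78.
Capital: 0.22 × 4.8 = 1.056 pp.
Labor input: 0.78 × (-1.2) = -0.936 pp.
TFP growth = 2.4 − 0.12 = 2.28%.

TFP grew 2.28%.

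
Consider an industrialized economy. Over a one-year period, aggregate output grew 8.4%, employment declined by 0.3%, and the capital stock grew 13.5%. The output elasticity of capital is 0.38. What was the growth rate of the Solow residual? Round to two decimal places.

Labor's share = 1 − 0.38 = 0.62.
The capital stock: 0.38 × 13.5 = 5.13 pp.
Employment: 0.62 × (-0.3) = -0.186 pp.
TFP growth = 8.4 − 4.944 = 3.456%.

3.46%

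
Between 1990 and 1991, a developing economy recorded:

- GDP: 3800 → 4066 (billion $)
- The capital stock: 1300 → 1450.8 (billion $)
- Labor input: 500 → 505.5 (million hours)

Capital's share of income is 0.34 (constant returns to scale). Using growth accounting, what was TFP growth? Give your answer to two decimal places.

GDP growth = (4066 − 3800) / 3800 = 7%.
The capital stock growth = (1450.8 − 1300) / 1300 = 11.6%.
Labor input growth = (505.5 − 500) / 500 = 1.1%.
Labor's share = 1 − 0.34 = 0.66.
The capital stock: 0.34 × 11.6 = 3.944 pp.
Labor input: 0.66 × 1.1 = 0.726 pp.
TFP growth = 7 − 4.67 = 2.33%.

2.33%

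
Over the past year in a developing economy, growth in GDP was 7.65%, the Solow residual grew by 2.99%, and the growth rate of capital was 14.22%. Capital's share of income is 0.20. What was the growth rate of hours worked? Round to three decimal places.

Labor's share = 1 − 0.2 = 0.8.
gY = gA + 0.2×14.22 + 0.8×g.
0.8×g = 7.65 − 2.99 − 2.844 = 1.816.
g = 1.816 / 0.8 = 2.27%.

2.270%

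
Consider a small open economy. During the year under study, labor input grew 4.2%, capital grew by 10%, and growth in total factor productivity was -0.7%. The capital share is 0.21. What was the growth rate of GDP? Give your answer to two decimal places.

GDP growth was 4.72%.

Labor's share = 1 − 0.21 = 0.79.
Capital: 0.21 × 10 = 2.1 pp.
Labor input: 0.79 × 4.2 = 3.318 pp.
Output growth = -0.7 + 5.418 = 4.718%.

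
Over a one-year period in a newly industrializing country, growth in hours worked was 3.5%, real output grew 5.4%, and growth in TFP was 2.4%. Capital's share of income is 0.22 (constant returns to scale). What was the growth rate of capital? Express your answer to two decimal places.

Labor's share = 1 − 0.22 = 0.78.
gY = gA + 0.78×3.5 + 0.22×g.
0.22×g = 5.4 − 2.4 − 2.73 = 0.27.
g = 0.27 / 0.22 = 1.2273%.

1.23%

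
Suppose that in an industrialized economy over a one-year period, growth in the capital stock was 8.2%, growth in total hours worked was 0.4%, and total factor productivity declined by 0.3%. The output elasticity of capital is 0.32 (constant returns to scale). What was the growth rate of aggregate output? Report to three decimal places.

Labor's share = 1 − 0.32 = 0.68.
The capital stock: 0.32 × 8.2 = 2.624 pp.
Total hours worked: 0.68 × 0.4 = 0.272 pp.
Output growth = -0.3 + 2.896 = 2.596%.

2.596%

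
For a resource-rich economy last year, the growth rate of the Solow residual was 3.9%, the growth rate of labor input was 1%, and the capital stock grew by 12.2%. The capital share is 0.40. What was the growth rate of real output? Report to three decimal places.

Real output grew 9.380%.

Labor's share = 1 − 0.4 = 0.6.
The capital stock: 0.4 × 12.2 = 4.88 pp.
Labor input: 0.6 × 1 = 0.6 pp.
Output growth = 3.9 + 5.48 = 9.38%.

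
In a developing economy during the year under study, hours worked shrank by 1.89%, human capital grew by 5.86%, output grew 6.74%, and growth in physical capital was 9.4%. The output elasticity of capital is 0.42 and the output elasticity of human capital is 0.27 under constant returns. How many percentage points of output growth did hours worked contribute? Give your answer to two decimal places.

Labor's share = 1 − 0.42 − 0.27 = 0.31.
Contribution = share × growth = 0.31 × (-1.89) = -0.5859 pp.

-0.59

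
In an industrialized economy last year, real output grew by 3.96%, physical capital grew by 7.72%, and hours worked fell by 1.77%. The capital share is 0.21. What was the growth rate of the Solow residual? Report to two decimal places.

3.74%

Labor's share = 1 − 0.21 = 0.79.
Physical capital: 0.21 × 7.72 = 1.6212 pp.
Hours worked: 0.79 × (-1.77) = -1.3983 pp.
TFP growth = 3.96 − 0.2229 = 3.7371%.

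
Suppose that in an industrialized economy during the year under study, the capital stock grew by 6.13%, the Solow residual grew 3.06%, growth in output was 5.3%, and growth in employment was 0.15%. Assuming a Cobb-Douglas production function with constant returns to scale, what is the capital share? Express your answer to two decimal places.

gY = gA + α·gK + (1−α)·gL, so gY − gA − gL = α(gK − gL).
5.3 − 3.06 − 0.15 = α × (6.13 − 0.15).
2.09 = 5.98 α, so α = 0.3495.

The capital share is 0.35.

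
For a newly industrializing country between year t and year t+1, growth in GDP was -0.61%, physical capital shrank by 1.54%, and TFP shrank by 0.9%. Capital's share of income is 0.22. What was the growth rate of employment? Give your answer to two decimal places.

Labor's share = 1 − 0.22 = 0.78.
gY = gA + 0.22×(-1.54) + 0.78×g.
0.78×g = -0.61 + 0.9 + 0.3388 = 0.6288.
g = 0.6288 / 0.78 = 0.8062%.

0.81%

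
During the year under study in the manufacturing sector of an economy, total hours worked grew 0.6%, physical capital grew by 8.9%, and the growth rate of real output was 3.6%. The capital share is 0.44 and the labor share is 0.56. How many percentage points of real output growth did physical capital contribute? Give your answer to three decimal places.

3.916 percentage points

Contribution = share × growth = 0.44 × 8.9 = 3.916 pp.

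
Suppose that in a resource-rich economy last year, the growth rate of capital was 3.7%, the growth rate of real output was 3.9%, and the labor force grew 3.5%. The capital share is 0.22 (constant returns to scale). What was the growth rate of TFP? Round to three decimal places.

Labor's share = 1 − 0.22 = 0.78.
Capital: 0.22 × 3.7 = 0.814 pp.
The labor force: 0.78 × 3.5 = 2.73 pp.
TFP growth = 3.9 − 3.544 = 0.356%.

0.356%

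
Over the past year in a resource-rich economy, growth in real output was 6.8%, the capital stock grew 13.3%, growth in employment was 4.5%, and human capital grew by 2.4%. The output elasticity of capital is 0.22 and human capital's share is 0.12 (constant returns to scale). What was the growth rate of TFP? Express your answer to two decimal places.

Labor's share = 1 − 0.22 − 0.12 = 0.66.
The capital stock: 0.22 × 13.3 = 2.926 pp.
Human capital: 0.12 × 2.4 = 0.288 pp.
Employment: 0.66 × 4.5 = 2.97 pp.
TFP growth = 6.8 − 6.184 = 0.616%.

0.62%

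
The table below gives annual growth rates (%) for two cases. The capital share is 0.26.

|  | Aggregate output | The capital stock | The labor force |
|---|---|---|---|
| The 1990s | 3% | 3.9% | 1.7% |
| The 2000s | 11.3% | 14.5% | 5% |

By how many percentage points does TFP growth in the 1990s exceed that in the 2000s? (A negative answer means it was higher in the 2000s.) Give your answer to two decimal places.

Labor's share = 1 − 0.26 = 0.74.
The 1990s: TFP = 3 − 1.014 − 1.258 = 0.728%.
The 2000s: TFP = 11.3 − 3.77 − 3.7 = 3.83%.
Difference = 0.728 − (3.83) = -3.102 pp.

-3.10 percentage points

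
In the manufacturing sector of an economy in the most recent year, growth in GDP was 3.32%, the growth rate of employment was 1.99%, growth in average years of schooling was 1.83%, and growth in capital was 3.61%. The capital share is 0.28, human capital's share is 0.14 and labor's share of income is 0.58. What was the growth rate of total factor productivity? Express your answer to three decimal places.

0.899%

Labor's share = 1 − 0.28 − 0.14 = 0.58.
Capital: 0.28 × 3.61 = 1.0108 pp.
Average years of schooling: 0.14 × 1.83 = 0.2562 pp.
Employment: 0.58 × 1.99 = 1.1542 pp.
TFP growth = 3.32 − 2.4212 = 0.8988%.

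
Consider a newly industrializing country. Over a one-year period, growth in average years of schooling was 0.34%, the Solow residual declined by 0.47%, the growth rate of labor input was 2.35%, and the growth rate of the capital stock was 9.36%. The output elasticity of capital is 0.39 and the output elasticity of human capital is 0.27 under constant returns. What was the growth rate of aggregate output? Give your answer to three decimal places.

Labor's share = 1 − 0.39 − 0.27 = 0.34.
The capital stock: 0.39 × 9.36 = 3.6504 pp.
Average years of schooling: 0.27 × 0.34 = 0.0918 pp.
Labor input: 0.34 × 2.35 = 0.799 pp.
Output growth = -0.47 + 4.5412 = 4.0712%.

4.071%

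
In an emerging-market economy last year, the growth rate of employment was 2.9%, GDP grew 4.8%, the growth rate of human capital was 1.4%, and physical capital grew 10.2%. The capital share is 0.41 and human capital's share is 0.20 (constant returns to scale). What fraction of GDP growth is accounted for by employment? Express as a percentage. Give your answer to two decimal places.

Labor's share = 1 − 0.41 − 0.2 = 0.39.
Employment contributed 0.39 × 2.9 = 1.131 pp.
Share of growth = 1.131 / 4.8 × 100 = 23.5625%.

Employment accounted for 23.56% of growth.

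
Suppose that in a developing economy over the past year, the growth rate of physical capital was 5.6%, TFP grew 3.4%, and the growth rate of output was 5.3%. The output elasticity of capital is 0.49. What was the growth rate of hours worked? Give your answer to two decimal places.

Labor's share = 1 − 0.49 = 0.51.
gY = gA + 0.49×5.6 + 0.51×g.
0.51×g = 5.3 − 3.4 − 2.744 = -0.844.
g = -0.844 / 0.51 = -1.6549%.

-1.65%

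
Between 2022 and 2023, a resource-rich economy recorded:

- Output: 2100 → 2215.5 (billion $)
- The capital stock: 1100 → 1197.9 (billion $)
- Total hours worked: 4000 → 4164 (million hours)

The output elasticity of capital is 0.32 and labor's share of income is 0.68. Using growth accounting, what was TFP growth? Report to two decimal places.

-0.14%

Output growth = (2215.5 − 2100) / 2100 = 5.5%.
The capital stock growth = (1197.9 − 1100) / 1100 = 8.9%.
Total hours worked growth = (4164 − 4000) / 4000 = 4.1%.
Labor's share = 1 − 0.32 = 0.68.
The capital stock: 0.32 × 8.9 = 2.848 pp.
Total hours worked: 0.68 × 4.1 = 2.788 pp.
TFP growth = 5.5 − 5.636 = -0.136%.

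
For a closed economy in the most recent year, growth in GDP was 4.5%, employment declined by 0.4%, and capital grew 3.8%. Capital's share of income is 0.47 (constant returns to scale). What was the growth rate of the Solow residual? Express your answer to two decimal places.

Labor's share = 1 − 0.47 = 0.53.
Capital: 0.47 × 3.8 = 1.786 pp.
Employment: 0.53 × (-0.4) = -0.212 pp.
TFP growth = 4.5 − 1.574 = 2.926%.

2.93%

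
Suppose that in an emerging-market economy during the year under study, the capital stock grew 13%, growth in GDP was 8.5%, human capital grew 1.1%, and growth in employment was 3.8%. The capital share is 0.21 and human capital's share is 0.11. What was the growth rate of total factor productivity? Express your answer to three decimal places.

3.065%

Labor's share = 1 − 0.21 − 0.11 = 0.68.
The capital stock: 0.21 × 13 = 2.73 pp.
Human capital: 0.11 × 1.1 = 0.121 pp.
Employment: 0.68 × 3.8 = 2.584 pp.
TFP growth = 8.5 − 5.435 = 3.065%.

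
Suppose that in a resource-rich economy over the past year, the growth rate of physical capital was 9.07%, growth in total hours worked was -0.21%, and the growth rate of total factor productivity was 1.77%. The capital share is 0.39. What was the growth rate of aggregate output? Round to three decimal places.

Labor's share = 1 − 0.39 = 0.61.
Physical capital: 0.39 × 9.07 = 3.5373 pp.
Total hours worked: 0.61 × (-0.21) = -0.1281 pp.
Output growth = 1.77 + 3.4092 = 5.1792%.

Aggregate output growth was 5.179%.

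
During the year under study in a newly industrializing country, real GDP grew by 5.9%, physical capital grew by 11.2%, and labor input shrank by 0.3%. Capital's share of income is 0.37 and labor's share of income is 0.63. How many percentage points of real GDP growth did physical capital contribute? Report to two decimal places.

Contribution = share × growth = 0.37 × 11.2 = 4.144 pp.

4.14 pp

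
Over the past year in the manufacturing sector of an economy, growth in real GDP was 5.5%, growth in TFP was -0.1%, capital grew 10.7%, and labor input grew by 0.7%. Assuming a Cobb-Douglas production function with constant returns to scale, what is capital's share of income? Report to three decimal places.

gY = gA + α·gK + (1−α)·gL, so gY − gA − gL = α(gK − gL).
5.5 + 0.1 − 0.7 = α × (10.7 − 0.7).
4.9 = 10 α, so α = 0.49.

α = 0.490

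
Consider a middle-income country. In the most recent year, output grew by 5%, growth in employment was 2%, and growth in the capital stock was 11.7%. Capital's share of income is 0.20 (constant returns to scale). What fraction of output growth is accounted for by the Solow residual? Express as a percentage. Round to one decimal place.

Labor's share = 1 − 0.2 = 0.8.
The capital stock: 0.2 × 11.7 = 2.34 pp.
Employment: 0.8 × 2 = 1.6 pp.
TFP growth = 5 − 3.94 = 1.06%.
TFP share of growth = 1.06 / 5 × 100 = 21.2%.

The Solow residual accounted for 21.2% of growth.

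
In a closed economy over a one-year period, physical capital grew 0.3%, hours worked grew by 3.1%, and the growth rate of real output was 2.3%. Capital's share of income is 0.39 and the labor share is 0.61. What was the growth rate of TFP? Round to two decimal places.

TFP grew 0.29%.

Labor's share = 1 − 0.39 = 0.61.
Physical capital: 0.39 × 0.3 = 0.117 pp.
Hours worked: 0.61 × 3.1 = 1.891 pp.
TFP growth = 2.3 − 2.008 = 0.292%.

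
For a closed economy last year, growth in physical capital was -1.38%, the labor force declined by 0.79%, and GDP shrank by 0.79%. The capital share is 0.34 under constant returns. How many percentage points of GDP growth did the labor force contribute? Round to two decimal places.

Labor's share = 1 − 0.34 = 0.66.
Contribution = share × growth = 0.66 × (-0.79) = -0.5214 pp.

-0.52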